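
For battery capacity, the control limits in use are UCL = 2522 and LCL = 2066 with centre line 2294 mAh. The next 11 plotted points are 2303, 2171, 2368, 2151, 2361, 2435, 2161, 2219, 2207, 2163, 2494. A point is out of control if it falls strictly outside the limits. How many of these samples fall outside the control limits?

All 11 points lie within [2066, 2522].

0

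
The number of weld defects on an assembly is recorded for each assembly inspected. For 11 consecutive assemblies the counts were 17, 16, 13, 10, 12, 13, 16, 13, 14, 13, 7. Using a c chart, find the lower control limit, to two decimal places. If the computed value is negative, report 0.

c̄ = (17 + 16 + 13 + 10 + 12 + 13 + 16 + 13 + 14 + 13 + 7) / 11 = 144 / 11 = 13.0909
LCL = c̄ − 3√c̄ = 13.0909 − 3 × 3.6181 = 2.2365

2.24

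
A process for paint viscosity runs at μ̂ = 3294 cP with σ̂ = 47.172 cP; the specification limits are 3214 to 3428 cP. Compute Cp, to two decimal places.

Cp = (USL − LSL) / (6σ̂) = (3428 − 3214) / (6 × 47.172) = 214.0000 / 283.0320 = 0.7561

0.76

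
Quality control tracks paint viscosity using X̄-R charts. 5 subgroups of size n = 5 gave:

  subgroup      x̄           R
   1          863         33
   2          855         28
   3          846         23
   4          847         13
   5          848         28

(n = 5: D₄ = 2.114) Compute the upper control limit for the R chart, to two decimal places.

52.85

R̄ = (33 + 28 + 23 + 13 + 28) / 5 = 125.0000 / 5 = 25.0000
UCL_R = D₄·R̄ = 2.114 × 25.0000 = 52.8500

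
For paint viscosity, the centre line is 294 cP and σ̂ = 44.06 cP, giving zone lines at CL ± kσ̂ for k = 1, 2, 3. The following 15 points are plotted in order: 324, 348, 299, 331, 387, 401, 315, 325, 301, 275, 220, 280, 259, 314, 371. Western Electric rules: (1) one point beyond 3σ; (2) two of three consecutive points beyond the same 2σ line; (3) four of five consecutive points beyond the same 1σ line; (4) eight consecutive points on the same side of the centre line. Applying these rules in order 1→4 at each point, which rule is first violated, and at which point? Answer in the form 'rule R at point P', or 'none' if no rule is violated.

Zone of each point (C = within 1σ̂, B = 1σ̂–2σ̂, A = 2σ̂–3σ̂, * = beyond 3σ̂; sign = side of CL): 1:+C, 2:+B, 3:+C, 4:+C, 5:+A, 6:+A, 7:+C, 8:+C, 9:+C, 10:-C, 11:-B, 12:-C, 13:-C, 14:+C, 15:+B
Rule 2 (two of three consecutive points beyond the same 2σ limit) is satisfied at point 6.

rule 2 at point 6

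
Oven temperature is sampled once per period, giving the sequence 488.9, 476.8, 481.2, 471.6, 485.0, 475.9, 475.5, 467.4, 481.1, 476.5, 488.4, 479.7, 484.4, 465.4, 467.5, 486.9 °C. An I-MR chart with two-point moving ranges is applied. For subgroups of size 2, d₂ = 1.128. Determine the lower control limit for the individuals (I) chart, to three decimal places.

453.227

X̄ = (488.9 + 476.8 + 481.2 + 471.6 + 485.0 + 475.9 + 475.5 + 467.4 + 481.1 + 476.5 + 488.4 + 479.7 + 484.4 + 465.4 + 467.5 + 486.9) / 16 = 478.2625
Moving ranges: 12.1, 4.4, 9.6, 13.4, 9.1, 0.4, 8.1, 13.7, 4.6, 11.9, 8.7, 4.7, 19.0, 2.1, 19.4; M̄R̄ = 141.2000 / 15 = 9.4133
LCL = X̄ − 3·M̄R̄/d₂ = 478.2625 − 3 × 9.4133 / 1.128 = 453.2270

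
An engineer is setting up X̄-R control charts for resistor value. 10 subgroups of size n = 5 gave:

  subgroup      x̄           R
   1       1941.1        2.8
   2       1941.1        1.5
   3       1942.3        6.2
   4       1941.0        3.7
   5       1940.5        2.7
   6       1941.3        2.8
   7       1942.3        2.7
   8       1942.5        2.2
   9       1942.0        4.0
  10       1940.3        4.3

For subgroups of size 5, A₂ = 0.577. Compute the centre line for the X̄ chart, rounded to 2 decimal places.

1941.44

X̄̄ = (1941.1 + 1941.1 + 1942.3 + 1941.0 + 1940.5 + 1941.3 + 1942.3 + 1942.5 + 1942.0 + 1940.3) / 10 = 19414.4000 / 10 = 1941.4400
CL = X̄̄ = 1941.4400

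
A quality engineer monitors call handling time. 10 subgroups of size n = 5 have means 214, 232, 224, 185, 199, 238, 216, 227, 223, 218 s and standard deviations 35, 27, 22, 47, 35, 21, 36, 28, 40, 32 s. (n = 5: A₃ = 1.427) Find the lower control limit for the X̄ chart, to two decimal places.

X̄̄ = (214 + 232 + 224 + 185 + 199 + 238 + 216 + 227 + 223 + 218) / 10 = 217.6000
s̄ = (35 + 27 + 22 + 47 + 35 + 21 + 36 + 28 + 40 + 32) / 10 = 32.3000
LCL = X̄̄ − A₃·s̄ = 217.6000 − 1.427 × 32.3000 = 171.5079

171.51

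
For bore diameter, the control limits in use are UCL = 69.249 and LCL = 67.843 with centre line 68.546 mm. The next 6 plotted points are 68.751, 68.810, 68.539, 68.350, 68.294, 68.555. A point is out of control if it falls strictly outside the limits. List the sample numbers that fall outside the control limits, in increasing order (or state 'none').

All 6 points lie within [67.843, 69.249].

none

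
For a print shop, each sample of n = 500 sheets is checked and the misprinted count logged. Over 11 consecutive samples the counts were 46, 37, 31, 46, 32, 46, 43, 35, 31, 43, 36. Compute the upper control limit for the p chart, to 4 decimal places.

p̄ = Σdᵢ / (k·n) = 426 / (11 × 500) = 0.07745
UCL = p̄ + 3·√(p̄(1−p̄)/n) = 0.07745 + 3 × √(0.07745×0.92255/500) = 0.07745 + 3 × 0.01195 = 0.11332

0.1133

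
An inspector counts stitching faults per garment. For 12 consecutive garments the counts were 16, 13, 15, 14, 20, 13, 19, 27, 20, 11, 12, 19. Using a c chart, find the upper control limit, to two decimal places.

c̄ = (16 + 13 + 15 + 14 + 20 + 13 + 19 + 27 + 20 + 11 + 12 + 19) / 12 = 199 / 12 = 16.5833
UCL = c̄ + 3√c̄ = 16.5833 + 3 × √16.5833 = 16.5833 + 3 × 4.0723 = 28.8001

28.80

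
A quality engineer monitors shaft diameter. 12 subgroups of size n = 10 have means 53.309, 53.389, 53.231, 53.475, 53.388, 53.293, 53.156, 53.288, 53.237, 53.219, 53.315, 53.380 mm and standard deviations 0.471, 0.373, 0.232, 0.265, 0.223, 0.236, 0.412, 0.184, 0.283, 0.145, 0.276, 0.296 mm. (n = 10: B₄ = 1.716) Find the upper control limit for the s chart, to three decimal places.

0.486

s̄ = (0.471 + 0.373 + 0.232 + 0.265 + 0.223 + 0.236 + 0.412 + 0.184 + 0.283 + 0.145 + 0.276 + 0.296) / 12 = 0.2830
UCL_s = B₄·s̄ = 1.716 × 0.2830 = 0.4856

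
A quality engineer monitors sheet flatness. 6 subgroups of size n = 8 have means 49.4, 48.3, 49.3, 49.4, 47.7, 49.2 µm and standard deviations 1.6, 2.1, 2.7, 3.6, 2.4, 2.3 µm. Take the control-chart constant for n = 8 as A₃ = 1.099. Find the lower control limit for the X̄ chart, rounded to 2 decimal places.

46.19

X̄̄ = (49.4 + 48.3 + 49.3 + 49.4 + 47.7 + 49.2) / 6 = 48.8833
s̄ = (1.6 + 2.1 + 2.7 + 3.6 + 2.4 + 2.3) / 6 = 2.4500
LCL = X̄̄ − A₃·s̄ = 48.8833 − 1.099 × 2.4500 = 46.1908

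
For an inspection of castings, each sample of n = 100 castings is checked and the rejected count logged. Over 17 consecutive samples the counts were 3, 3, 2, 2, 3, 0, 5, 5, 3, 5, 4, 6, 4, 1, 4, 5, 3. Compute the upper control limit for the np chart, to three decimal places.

p̄ = Σdᵢ / (k·n) = 58 / (17 × 100) = 0.03412
UCL = np̄ + 3·√(np̄(1−p̄)) = 3.4118 + 3 × √(3.4118×0.96588) = 3.4118 + 3 × 1.8153 = 8.8577

8.858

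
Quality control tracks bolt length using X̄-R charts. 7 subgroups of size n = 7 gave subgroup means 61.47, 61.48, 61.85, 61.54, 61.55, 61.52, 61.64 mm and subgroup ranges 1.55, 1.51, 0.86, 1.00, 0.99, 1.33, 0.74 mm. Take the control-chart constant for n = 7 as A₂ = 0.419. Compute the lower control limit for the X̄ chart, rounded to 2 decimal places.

61.10

X̄̄ = (61.47 + 61.48 + 61.85 + 61.54 + 61.55 + 61.52 + 61.64) / 7 = 431.0500 / 7 = 61.5786
R̄ = (1.55 + 1.51 + 0.86 + 1.00 + 0.99 + 1.33 + 0.74) / 7 = 7.9800 / 7 = 1.1400
LCL = X̄̄ − A₂·R̄ = 61.5786 − 0.419 × 1.1400 = 61.1009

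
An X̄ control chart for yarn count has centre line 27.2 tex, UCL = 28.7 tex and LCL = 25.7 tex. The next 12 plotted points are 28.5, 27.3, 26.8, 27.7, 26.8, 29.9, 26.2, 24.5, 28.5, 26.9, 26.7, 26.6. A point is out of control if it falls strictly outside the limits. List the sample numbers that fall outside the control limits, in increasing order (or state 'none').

6, 8

Compare each point to [25.7, 28.7]: sample 6 = 29.9 > UCL; sample 8 = 24.5 < LCL.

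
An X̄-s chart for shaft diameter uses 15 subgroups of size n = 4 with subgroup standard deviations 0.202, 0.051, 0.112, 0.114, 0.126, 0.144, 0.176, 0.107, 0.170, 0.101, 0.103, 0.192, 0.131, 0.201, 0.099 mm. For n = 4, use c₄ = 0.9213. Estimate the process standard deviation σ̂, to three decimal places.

s̄ = (0.202 + 0.051 + 0.112 + 0.114 + 0.126 + 0.144 + 0.176 + 0.107 + 0.170 + 0.101 + 0.103 + 0.192 + 0.131 + 0.201 + 0.099) / 15 = 0.1353
σ̂ = s̄ / c₄ = 0.1353 / 0.9213 = 0.1468

0.147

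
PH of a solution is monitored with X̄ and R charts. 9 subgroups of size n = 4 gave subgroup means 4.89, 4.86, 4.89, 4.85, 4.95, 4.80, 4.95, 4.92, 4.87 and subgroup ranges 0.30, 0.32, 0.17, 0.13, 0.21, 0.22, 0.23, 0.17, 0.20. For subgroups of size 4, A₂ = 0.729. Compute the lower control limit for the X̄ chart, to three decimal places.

4.729

X̄̄ = (4.89 + 4.86 + 4.89 + 4.85 + 4.95 + 4.80 + 4.95 + 4.92 + 4.87) / 9 = 43.9800 / 9 = 4.8867
R̄ = (0.30 + 0.32 + 0.17 + 0.13 + 0.21 + 0.22 + 0.23 + 0.17 + 0.20) / 9 = 1.9500 / 9 = 0.2167
LCL = X̄̄ − A₂·R̄ = 4.8867 − 0.729 × 0.2167 = 4.7287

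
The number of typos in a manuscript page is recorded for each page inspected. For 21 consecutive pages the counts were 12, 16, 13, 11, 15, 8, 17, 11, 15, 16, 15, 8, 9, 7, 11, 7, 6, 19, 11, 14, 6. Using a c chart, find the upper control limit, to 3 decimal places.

c̄ = (12 + 16 + 13 + 11 + 15 + 8 + 17 + 11 + 15 + 16 + 15 + 8 + 9 + 7 + 11 + 7 + 6 + 19 + 11 + 14 + 6) / 21 = 247 / 21 = 11.7619
UCL = c̄ + 3√c̄ = 11.7619 + 3 × √11.7619 = 11.7619 + 3 × 3.4296 = 22.0506

22.051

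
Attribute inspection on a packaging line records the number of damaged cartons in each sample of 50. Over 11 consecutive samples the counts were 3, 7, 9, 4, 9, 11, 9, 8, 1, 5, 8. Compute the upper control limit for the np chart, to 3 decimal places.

p̄ = Σdᵢ / (k·n) = 74 / (11 × 50) = 0.13455
UCL = np̄ + 3·√(np̄(1−p̄)) = 6.7273 + 3 × √(6.7273×0.86545) = 6.7273 + 3 × 2.4129 = 13.9660

13.966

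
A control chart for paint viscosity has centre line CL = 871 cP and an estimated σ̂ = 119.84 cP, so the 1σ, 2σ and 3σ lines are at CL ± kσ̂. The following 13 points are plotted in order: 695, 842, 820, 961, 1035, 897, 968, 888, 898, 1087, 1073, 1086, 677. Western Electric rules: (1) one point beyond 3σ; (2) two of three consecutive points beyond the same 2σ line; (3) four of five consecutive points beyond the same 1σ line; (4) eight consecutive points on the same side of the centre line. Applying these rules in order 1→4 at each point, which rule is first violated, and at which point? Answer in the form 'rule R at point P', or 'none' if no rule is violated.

Zone of each point (C = within 1σ̂, B = 1σ̂–2σ̂, A = 2σ̂–3σ̂, * = beyond 3σ̂; sign = side of CL): 1:-B, 2:-C, 3:-C, 4:+C, 5:+B, 6:+C, 7:+C, 8:+C, 9:+C, 10:+B, 11:+B, 12:+B, 13:-B
Rule 4 (eight consecutive points on the same side of the centre line) is satisfied at point 11.

rule 4 at point 11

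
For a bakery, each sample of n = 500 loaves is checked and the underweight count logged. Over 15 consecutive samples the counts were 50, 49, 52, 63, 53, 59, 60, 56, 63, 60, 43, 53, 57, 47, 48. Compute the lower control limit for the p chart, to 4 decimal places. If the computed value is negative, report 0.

0.0667

p̄ = Σdᵢ / (k·n) = 813 / (15 × 500) = 0.10840
LCL = p̄ − 3·√(p̄(1−p̄)/n) = 0.10840 − 3 × 0.01390 = 0.06669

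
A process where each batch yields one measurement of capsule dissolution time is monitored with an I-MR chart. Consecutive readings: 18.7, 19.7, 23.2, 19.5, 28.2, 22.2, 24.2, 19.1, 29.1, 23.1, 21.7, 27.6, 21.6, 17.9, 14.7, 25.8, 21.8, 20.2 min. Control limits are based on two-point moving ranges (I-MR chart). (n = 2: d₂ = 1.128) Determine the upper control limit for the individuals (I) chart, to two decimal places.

35.10

X̄ = (18.7 + 19.7 + 23.2 + 19.5 + 28.2 + 22.2 + 24.2 + 19.1 + 29.1 + 23.1 + 21.7 + 27.6 + 21.6 + 17.9 + 14.7 + 25.8 + 21.8 + 20.2) / 18 = 22.1278
Moving ranges: 1.0, 3.5, 3.7, 8.7, 6.0, 2.0, 5.1, 10.0, 6.0, 1.4, 5.9, 6.0, 3.7, 3.2, 11.1, 4.0, 1.6; M̄R̄ = 82.9000 / 17 = 4.8765
UCL = X̄ + 3·M̄R̄/d₂ = 22.1278 + 3 × 4.8765 / 1.128 = 35.0971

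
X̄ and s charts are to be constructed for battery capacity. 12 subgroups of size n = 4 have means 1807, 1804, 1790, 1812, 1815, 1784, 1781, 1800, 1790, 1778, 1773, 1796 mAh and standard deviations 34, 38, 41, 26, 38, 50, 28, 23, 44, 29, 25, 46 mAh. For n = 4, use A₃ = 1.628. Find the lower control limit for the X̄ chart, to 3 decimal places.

1736.915

X̄̄ = (1807 + 1804 + 1790 + 1812 + 1815 + 1784 + 1781 + 1800 + 1790 + 1778 + 1773 + 1796) / 12 = 1794.1667
s̄ = (34 + 38 + 41 + 26 + 38 + 50 + 28 + 23 + 44 + 29 + 25 + 46) / 12 = 35.1667
LCL = X̄̄ − A₃·s̄ = 1794.1667 − 1.628 × 35.1667 = 1736.9153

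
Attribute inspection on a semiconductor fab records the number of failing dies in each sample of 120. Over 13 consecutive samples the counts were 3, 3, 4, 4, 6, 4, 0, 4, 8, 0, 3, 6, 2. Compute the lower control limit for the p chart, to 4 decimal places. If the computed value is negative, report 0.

p̄ = Σdᵢ / (k·n) = 47 / (13 × 120) = 0.03013
LCL = p̄ − 3·√(p̄(1−p̄)/n) = 0.03013 − 3 × 0.01560 = -0.01669 → 0 (negative, so LCL = 0)

0.0000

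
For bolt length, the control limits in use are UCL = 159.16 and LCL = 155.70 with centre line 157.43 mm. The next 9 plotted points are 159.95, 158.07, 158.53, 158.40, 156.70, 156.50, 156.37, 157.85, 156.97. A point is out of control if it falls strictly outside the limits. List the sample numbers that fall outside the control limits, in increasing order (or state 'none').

1

Compare each point to [155.70, 159.16]: sample 1 = 159.95 > UCL.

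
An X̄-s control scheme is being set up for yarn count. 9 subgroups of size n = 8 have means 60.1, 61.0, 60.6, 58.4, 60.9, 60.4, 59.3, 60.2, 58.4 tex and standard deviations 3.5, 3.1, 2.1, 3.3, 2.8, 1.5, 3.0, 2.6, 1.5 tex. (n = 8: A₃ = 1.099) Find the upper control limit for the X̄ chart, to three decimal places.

62.780

X̄̄ = (60.1 + 61.0 + 60.6 + 58.4 + 60.9 + 60.4 + 59.3 + 60.2 + 58.4) / 9 = 59.9222
s̄ = (3.5 + 3.1 + 2.1 + 3.3 + 2.8 + 1.5 + 3.0 + 2.6 + 1.5) / 9 = 2.6000
UCL = X̄̄ + A₃·s̄ = 59.9222 + 1.099 × 2.6000 = 62.7796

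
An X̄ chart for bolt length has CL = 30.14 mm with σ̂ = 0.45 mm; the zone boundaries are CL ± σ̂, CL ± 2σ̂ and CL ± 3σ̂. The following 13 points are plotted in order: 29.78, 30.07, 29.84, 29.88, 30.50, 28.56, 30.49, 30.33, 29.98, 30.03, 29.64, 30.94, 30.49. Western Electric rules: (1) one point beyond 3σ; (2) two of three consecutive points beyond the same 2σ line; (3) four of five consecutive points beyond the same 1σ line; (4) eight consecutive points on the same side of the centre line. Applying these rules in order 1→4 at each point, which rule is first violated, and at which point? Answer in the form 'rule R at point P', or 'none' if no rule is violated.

Zone of each point (C = within 1σ̂, B = 1σ̂–2σ̂, A = 2σ̂–3σ̂, * = beyond 3σ̂; sign = side of CL): 1:-C, 2:-C, 3:-C, 4:-C, 5:+C, 6:-*, 7:+C, 8:+C, 9:-C, 10:-C, 11:-B, 12:+B, 13:+C
Rule 1 (one point beyond the 3σ limits) is satisfied at point 6.

rule 1 at point 6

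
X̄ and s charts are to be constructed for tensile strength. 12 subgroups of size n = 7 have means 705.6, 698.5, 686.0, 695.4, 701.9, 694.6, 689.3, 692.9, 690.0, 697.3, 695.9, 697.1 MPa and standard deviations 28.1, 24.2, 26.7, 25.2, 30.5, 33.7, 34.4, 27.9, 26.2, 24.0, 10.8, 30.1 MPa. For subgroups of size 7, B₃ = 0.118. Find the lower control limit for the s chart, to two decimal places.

3.16

s̄ = (28.1 + 24.2 + 26.7 + 25.2 + 30.5 + 33.7 + 34.4 + 27.9 + 26.2 + 24.0 + 10.8 + 30.1) / 12 = 26.8167
LCL_s = B₃·s̄ = 0.118 × 26.8167 = 3.1644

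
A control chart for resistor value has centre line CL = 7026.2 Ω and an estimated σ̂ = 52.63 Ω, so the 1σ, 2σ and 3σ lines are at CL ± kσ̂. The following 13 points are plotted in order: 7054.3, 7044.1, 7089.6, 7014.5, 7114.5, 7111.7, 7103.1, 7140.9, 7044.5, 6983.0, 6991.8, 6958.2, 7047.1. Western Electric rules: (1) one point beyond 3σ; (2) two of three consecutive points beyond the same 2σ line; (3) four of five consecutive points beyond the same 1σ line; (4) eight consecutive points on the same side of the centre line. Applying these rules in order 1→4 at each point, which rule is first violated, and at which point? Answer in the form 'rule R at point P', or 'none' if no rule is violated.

Zone of each point (C = within 1σ̂, B = 1σ̂–2σ̂, A = 2σ̂–3σ̂, * = beyond 3σ̂; sign = side of CL): 1:+C, 2:+C, 3:+B, 4:-C, 5:+B, 6:+B, 7:+B, 8:+A, 9:+C, 10:-C, 11:-C, 12:-B, 13:+C
Rule 3 (four of five consecutive points beyond the same 1σ limit) is satisfied at point 7.

rule 3 at point 7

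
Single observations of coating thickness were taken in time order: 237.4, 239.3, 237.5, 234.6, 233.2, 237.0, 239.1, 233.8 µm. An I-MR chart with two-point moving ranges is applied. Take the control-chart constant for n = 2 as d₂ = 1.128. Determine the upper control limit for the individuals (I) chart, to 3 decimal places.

X̄ = (237.4 + 239.3 + 237.5 + 234.6 + 233.2 + 237.0 + 239.1 + 233.8) / 8 = 236.4875
Moving ranges: 1.9, 1.8, 2.9, 1.4, 3.8, 2.1, 5.3; M̄R̄ = 19.2000 / 7 = 2.7429
UCL = X̄ + 3·M̄R̄/d₂ = 236.4875 + 3 × 2.7429 / 1.128 = 243.7823

243.782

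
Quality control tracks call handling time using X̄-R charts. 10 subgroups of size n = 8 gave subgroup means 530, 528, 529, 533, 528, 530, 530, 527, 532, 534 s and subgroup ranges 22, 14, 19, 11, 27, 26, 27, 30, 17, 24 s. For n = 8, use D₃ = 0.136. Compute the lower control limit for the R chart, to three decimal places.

R̄ = (22 + 14 + 19 + 11 + 27 + 26 + 27 + 30 + 17 + 24) / 10 = 217.0000 / 10 = 21.7000
LCL_R = D₃·R̄ = 0.136 × 21.7000 = 2.9512

2.951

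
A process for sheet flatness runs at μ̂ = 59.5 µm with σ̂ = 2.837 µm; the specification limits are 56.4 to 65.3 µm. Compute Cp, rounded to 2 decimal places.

Cp = (USL − LSL) / (6σ̂) = (65.3 − 56.4) / (6 × 2.837) = 8.9000 / 17.0220 = 0.5229

0.52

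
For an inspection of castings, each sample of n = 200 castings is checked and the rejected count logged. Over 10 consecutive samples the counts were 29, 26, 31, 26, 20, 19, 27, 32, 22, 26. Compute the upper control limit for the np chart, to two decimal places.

40.02

p̄ = Σdᵢ / (k·n) = 258 / (10 × 200) = 0.12900
UCL = np̄ + 3·√(np̄(1−p̄)) = 25.8000 + 3 × √(25.8000×0.87100) = 25.8000 + 3 × 4.7404 = 40.0213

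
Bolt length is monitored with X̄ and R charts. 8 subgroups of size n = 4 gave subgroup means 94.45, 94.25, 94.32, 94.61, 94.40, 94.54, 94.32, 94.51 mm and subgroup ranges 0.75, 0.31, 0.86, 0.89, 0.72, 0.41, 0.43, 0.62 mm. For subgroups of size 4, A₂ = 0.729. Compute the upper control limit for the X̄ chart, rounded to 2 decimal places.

94.88

X̄̄ = (94.45 + 94.25 + 94.32 + 94.61 + 94.40 + 94.54 + 94.32 + 94.51) / 8 = 755.4000 / 8 = 94.4250
R̄ = (0.75 + 0.31 + 0.86 + 0.89 + 0.72 + 0.41 + 0.43 + 0.62) / 8 = 4.9900 / 8 = 0.6238
UCL = X̄̄ + A₂·R̄ = 94.4250 + 0.729 × 0.6238 = 94.8797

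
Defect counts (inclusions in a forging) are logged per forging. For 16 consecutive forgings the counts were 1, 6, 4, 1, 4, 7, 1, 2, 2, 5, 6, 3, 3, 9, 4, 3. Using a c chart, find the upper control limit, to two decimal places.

9.67

c̄ = (1 + 6 + 4 + 1 + 4 + 7 + 1 + 2 + 2 + 5 + 6 + 3 + 3 + 9 + 4 + 3) / 16 = 61 / 16 = 3.8125
UCL = c̄ + 3√c̄ = 3.8125 + 3 × √3.8125 = 3.8125 + 3 × 1.9526 = 9.6702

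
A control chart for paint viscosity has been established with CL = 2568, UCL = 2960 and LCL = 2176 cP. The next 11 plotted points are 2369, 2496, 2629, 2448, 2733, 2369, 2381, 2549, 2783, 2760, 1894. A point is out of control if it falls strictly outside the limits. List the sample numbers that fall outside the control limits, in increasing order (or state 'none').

11

Compare each point to [2176, 2960]: sample 11 = 1894 < LCL.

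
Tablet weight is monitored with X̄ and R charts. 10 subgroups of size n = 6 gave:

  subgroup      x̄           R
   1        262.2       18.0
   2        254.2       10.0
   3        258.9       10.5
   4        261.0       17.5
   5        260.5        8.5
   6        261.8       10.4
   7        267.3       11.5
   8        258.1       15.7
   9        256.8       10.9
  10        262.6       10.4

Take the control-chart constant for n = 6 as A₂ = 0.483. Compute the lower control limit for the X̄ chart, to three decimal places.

X̄̄ = (262.2 + 254.2 + 258.9 + 261.0 + 260.5 + 261.8 + 267.3 + 258.1 + 256.8 + 262.6) / 10 = 2603.4000 / 10 = 260.3400
R̄ = (18.0 + 10.0 + 10.5 + 17.5 + 8.5 + 10.4 + 11.5 + 15.7 + 10.9 + 10.4) / 10 = 123.4000 / 10 = 12.3400
LCL = X̄̄ − A₂·R̄ = 260.3400 − 0.483 × 12.3400 = 254.3798

254.380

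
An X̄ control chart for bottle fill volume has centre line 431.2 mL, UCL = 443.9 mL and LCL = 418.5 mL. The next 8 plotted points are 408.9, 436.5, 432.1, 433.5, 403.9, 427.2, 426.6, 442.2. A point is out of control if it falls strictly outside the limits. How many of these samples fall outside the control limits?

Compare each point to [418.5, 443.9]: sample 1 = 408.9 < LCL; sample 5 = 403.9 < LCL.

2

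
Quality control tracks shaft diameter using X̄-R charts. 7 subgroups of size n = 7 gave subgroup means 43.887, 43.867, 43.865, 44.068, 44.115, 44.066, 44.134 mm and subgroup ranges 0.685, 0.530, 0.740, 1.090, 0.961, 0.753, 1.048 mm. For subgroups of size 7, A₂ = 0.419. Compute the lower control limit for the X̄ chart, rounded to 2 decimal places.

X̄̄ = (43.887 + 43.867 + 43.865 + 44.068 + 44.115 + 44.066 + 44.134) / 7 = 308.0020 / 7 = 44.0003
R̄ = (0.685 + 0.530 + 0.740 + 1.090 + 0.961 + 0.753 + 1.048) / 7 = 5.8070 / 7 = 0.8296
LCL = X̄̄ − A₂·R̄ = 44.0003 − 0.419 × 0.8296 = 43.6527

43.65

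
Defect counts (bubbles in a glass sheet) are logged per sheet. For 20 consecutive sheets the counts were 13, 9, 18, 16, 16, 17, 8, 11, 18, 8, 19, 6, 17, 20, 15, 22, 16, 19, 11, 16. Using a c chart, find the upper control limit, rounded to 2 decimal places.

c̄ = (13 + 9 + 18 + 16 + 16 + 17 + 8 + 11 + 18 + 8 + 19 + 6 + 17 + 20 + 15 + 22 + 16 + 19 + 11 + 16) / 20 = 295 / 20 = 14.7500
UCL = c̄ + 3√c̄ = 14.7500 + 3 × √14.7500 = 14.7500 + 3 × 3.8406 = 26.2717

26.27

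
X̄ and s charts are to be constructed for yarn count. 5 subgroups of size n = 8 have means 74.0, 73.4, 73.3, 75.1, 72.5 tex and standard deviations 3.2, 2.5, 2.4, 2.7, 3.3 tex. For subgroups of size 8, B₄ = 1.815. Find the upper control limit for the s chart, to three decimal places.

s̄ = (3.2 + 2.5 + 2.4 + 2.7 + 3.3) / 5 = 2.8200
UCL_s = B₄·s̄ = 1.815 × 2.8200 = 5.1183

5.118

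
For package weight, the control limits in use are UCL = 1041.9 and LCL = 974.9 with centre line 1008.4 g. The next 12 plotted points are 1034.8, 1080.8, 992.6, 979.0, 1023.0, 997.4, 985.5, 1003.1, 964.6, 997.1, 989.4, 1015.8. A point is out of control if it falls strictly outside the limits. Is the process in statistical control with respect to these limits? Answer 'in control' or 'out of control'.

Compare each point to [974.9, 1041.9]: sample 2 = 1080.8 > UCL; sample 9 = 964.6 < LCL.

out of control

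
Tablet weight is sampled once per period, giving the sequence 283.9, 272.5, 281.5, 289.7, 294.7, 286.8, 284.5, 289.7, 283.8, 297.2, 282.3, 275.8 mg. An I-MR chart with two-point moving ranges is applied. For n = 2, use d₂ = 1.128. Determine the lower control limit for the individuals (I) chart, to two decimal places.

X̄ = (283.9 + 272.5 + 281.5 + 289.7 + 294.7 + 286.8 + 284.5 + 289.7 + 283.8 + 297.2 + 282.3 + 275.8) / 12 = 285.2000
Moving ranges: 11.4, 9.0, 8.2, 5.0, 7.9, 2.3, 5.2, 5.9, 13.4, 14.9, 6.5; M̄R̄ = 89.7000 / 11 = 8.1545
LCL = X̄ − 3·M̄R̄/d₂ = 285.2000 − 3 × 8.1545 / 1.128 = 263.5124

263.51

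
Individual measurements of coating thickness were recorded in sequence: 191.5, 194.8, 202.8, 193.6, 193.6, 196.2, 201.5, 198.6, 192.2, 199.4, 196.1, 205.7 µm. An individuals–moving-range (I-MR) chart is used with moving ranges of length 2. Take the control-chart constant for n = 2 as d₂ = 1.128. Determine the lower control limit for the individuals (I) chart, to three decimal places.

X̄ = (191.5 + 194.8 + 202.8 + 193.6 + 193.6 + 196.2 + 201.5 + 198.6 + 192.2 + 199.4 + 196.1 + 205.7) / 12 = 197.1667
Moving ranges: 3.3, 8.0, 9.2, 0.0, 2.6, 5.3, 2.9, 6.4, 7.2, 3.3, 9.6; M̄R̄ = 57.8000 / 11 = 5.2545
LCL = X̄ − 3·M̄R̄/d₂ = 197.1667 − 3 × 5.2545 / 1.128 = 183.1918

183.192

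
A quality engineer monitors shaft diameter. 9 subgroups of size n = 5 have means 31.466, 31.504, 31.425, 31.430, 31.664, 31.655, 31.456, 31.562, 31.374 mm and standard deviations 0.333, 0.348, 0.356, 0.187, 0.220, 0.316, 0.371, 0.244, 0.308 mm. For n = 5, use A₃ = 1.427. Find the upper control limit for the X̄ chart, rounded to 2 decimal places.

X̄̄ = (31.466 + 31.504 + 31.425 + 31.430 + 31.664 + 31.655 + 31.456 + 31.562 + 31.374) / 9 = 31.5040
s̄ = (0.333 + 0.348 + 0.356 + 0.187 + 0.220 + 0.316 + 0.371 + 0.244 + 0.308) / 9 = 0.2981
UCL = X̄̄ + A₃·s̄ = 31.5040 + 1.427 × 0.2981 = 31.9294

31.93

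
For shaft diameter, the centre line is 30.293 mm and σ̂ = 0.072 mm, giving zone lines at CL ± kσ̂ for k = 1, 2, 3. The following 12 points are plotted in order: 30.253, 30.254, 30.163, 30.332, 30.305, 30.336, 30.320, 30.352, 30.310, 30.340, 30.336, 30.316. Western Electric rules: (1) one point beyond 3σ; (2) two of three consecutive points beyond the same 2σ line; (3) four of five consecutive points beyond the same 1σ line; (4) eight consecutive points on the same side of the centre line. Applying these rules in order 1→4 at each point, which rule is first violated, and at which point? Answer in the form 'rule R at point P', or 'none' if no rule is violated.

rule 4 at point 11

Zone of each point (C = within 1σ̂, B = 1σ̂–2σ̂, A = 2σ̂–3σ̂, * = beyond 3σ̂; sign = side of CL): 1:-C, 2:-C, 3:-B, 4:+C, 5:+C, 6:+C, 7:+C, 8:+C, 9:+C, 10:+C, 11:+C, 12:+C
Rule 4 (eight consecutive points on the same side of the centre line) is satisfied at point 11.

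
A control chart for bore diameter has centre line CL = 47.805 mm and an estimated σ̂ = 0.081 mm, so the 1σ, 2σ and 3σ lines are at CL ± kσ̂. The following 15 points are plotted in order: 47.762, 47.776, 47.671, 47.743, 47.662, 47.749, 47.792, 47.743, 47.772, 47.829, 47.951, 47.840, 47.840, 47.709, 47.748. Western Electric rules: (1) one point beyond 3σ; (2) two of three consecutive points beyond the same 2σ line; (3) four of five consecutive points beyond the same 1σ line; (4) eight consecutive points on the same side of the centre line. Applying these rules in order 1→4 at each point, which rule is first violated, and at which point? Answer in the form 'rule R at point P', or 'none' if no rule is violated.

rule 4 at point 8

Zone of each point (C = within 1σ̂, B = 1σ̂–2σ̂, A = 2σ̂–3σ̂, * = beyond 3σ̂; sign = side of CL): 1:-C, 2:-C, 3:-B, 4:-C, 5:-B, 6:-C, 7:-C, 8:-C, 9:-C, 10:+C, 11:+B, 12:+C, 13:+C, 14:-B, 15:-C
Rule 4 (eight consecutive points on the same side of the centre line) is satisfied at point 8.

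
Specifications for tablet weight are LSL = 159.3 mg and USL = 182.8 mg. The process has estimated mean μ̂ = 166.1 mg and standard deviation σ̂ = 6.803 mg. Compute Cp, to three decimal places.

Cp = (USL − LSL) / (6σ̂) = (182.8 − 159.3) / (6 × 6.803) = 23.5000 / 40.8180 = 0.5757

0.576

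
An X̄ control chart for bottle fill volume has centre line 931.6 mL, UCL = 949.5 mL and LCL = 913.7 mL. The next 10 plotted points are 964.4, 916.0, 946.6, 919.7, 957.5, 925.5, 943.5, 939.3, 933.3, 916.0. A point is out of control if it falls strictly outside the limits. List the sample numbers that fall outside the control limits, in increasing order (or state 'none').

1, 5

Compare each point to [913.7, 949.5]: sample 1 = 964.4 > UCL; sample 5 = 957.5 > UCL.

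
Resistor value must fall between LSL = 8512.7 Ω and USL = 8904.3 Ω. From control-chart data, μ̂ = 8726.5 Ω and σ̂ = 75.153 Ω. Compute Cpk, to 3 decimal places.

0.789

Cpu = (USL − μ̂) / (3σ̂) = (8904.3 − 8726.5) / (3 × 75.153) = 0.7886; Cpl = (μ̂ − LSL) / (3σ̂) = (8726.5 − 8512.7) / (3 × 75.153) = 0.9483; Cpk = min(Cpu, Cpl) = 0.7886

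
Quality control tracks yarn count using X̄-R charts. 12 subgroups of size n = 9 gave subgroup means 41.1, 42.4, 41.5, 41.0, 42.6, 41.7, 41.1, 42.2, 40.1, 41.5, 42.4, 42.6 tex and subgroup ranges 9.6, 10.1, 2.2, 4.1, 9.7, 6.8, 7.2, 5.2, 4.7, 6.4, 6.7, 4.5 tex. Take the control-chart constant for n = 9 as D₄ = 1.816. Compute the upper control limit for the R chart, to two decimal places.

11.68

R̄ = (9.6 + 10.1 + 2.2 + 4.1 + 9.7 + 6.8 + 7.2 + 5.2 + 4.7 + 6.4 + 6.7 + 4.5) / 12 = 77.2000 / 12 = 6.4333
UCL_R = D₄·R̄ = 1.816 × 6.4333 = 11.6829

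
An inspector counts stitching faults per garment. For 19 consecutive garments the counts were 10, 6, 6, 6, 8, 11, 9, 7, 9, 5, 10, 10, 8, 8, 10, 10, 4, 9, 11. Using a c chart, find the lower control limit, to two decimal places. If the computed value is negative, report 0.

c̄ = (10 + 6 + 6 + 6 + 8 + 11 + 9 + 7 + 9 + 5 + 10 + 10 + 8 + 8 + 10 + 10 + 4 + 9 + 11) / 19 = 157 / 19 = 8.2632
LCL = c̄ − 3√c̄ = 8.2632 − 3 × 2.8746 = -0.3606 → 0 (cannot be negative)

0.00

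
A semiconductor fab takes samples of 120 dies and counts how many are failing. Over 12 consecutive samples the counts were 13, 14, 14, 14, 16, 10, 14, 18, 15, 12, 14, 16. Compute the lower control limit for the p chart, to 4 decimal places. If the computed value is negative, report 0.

0.0297

p̄ = Σdᵢ / (k·n) = 170 / (12 × 120) = 0.11806
LCL = p̄ − 3·√(p̄(1−p̄)/n) = 0.11806 − 3 × 0.02946 = 0.02969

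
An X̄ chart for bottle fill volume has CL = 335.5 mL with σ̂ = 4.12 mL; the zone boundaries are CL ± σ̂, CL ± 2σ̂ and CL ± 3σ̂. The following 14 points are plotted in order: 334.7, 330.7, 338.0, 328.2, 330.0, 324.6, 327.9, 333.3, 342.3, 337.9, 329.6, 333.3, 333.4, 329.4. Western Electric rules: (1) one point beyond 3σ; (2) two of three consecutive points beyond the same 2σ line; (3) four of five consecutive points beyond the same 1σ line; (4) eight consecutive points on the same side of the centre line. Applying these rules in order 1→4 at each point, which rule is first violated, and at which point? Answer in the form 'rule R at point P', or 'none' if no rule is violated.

rule 3 at point 6

Zone of each point (C = within 1σ̂, B = 1σ̂–2σ̂, A = 2σ̂–3σ̂, * = beyond 3σ̂; sign = side of CL): 1:-C, 2:-B, 3:+C, 4:-B, 5:-B, 6:-A, 7:-B, 8:-C, 9:+B, 10:+C, 11:-B, 12:-C, 13:-C, 14:-B
Rule 3 (four of five consecutive points beyond the same 1σ limit) is satisfied at point 6.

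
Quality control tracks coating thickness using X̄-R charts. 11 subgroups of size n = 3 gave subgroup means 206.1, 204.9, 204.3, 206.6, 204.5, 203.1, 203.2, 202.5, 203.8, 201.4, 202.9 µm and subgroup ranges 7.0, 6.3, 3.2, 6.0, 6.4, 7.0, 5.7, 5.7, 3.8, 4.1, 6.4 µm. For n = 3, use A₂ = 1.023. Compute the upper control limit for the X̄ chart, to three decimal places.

X̄̄ = (206.1 + 204.9 + 204.3 + 206.6 + 204.5 + 203.1 + 203.2 + 202.5 + 203.8 + 201.4 + 202.9) / 11 = 2243.3000 / 11 = 203.9364
R̄ = (7.0 + 6.3 + 3.2 + 6.0 + 6.4 + 7.0 + 5.7 + 5.7 + 3.8 + 4.1 + 6.4) / 11 = 61.6000 / 11 = 5.6000
UCL = X̄̄ + A₂·R̄ = 203.9364 + 1.023 × 5.6000 = 209.6652

209.665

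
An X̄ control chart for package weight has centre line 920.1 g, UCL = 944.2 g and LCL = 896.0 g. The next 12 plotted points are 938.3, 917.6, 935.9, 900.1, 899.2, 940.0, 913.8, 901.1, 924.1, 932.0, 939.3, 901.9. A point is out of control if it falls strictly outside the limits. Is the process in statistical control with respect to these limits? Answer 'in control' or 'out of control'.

All 12 points lie within [896.0, 944.2].

in control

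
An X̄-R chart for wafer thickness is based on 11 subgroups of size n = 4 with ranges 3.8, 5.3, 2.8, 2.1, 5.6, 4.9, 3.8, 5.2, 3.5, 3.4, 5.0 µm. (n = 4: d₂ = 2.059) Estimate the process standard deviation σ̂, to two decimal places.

2.00

R̄ = (3.8 + 5.3 + 2.8 + 2.1 + 5.6 + 4.9 + 3.8 + 5.2 + 3.5 + 3.4 + 5.0) / 11 = 4.1273
σ̂ = R̄ / d₂ = 4.1273 / 2.059 = 2.0045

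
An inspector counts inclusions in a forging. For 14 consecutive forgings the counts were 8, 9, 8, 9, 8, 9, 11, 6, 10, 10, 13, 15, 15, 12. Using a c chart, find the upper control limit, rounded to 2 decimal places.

19.80

c̄ = (8 + 9 + 8 + 9 + 8 + 9 + 11 + 6 + 10 + 10 + 13 + 15 + 15 + 12) / 14 = 143 / 14 = 10.2143
UCL = c̄ + 3√c̄ = 10.2143 + 3 × √10.2143 = 10.2143 + 3 × 3.1960 = 19.8022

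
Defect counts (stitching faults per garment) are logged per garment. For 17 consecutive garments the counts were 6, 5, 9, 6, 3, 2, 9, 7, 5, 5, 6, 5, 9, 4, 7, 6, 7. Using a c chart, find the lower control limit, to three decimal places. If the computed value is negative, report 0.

0.000

c̄ = (6 + 5 + 9 + 6 + 3 + 2 + 9 + 7 + 5 + 5 + 6 + 5 + 9 + 4 + 7 + 6 + 7) / 17 = 101 / 17 = 5.9412
LCL = c̄ − 3√c̄ = 5.9412 − 3 × 2.4375 = -1.3712 → 0 (cannot be negative)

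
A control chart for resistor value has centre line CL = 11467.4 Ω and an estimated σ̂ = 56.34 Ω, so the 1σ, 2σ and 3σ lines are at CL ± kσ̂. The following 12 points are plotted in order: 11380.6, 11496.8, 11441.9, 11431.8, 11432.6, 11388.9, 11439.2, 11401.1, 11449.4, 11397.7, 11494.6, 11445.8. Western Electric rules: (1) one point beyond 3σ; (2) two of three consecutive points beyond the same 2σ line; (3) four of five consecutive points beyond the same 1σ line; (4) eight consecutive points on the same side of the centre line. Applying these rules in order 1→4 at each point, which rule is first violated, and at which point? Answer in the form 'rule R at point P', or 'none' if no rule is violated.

rule 4 at point 10

Zone of each point (C = within 1σ̂, B = 1σ̂–2σ̂, A = 2σ̂–3σ̂, * = beyond 3σ̂; sign = side of CL): 1:-B, 2:+C, 3:-C, 4:-C, 5:-C, 6:-B, 7:-C, 8:-B, 9:-C, 10:-B, 11:+C, 12:-C
Rule 4 (eight consecutive points on the same side of the centre line) is satisfied at point 10.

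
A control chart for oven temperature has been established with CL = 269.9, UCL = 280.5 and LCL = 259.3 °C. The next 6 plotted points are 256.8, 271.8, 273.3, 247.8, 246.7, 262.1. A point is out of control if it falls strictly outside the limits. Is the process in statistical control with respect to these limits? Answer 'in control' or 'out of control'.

Compare each point to [259.3, 280.5]: sample 1 = 256.8 < LCL; sample 4 = 247.8 < LCL; sample 5 = 246.7 < LCL.

out of control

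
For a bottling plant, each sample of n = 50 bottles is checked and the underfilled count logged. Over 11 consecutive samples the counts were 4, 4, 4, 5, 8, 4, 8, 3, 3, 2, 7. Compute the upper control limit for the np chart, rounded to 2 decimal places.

p̄ = Σdᵢ / (k·n) = 52 / (11 × 50) = 0.09455
UCL = np̄ + 3·√(np̄(1−p̄)) = 4.7273 + 3 × √(4.7273×0.90545) = 4.7273 + 3 × 2.0689 = 10.9340

10.93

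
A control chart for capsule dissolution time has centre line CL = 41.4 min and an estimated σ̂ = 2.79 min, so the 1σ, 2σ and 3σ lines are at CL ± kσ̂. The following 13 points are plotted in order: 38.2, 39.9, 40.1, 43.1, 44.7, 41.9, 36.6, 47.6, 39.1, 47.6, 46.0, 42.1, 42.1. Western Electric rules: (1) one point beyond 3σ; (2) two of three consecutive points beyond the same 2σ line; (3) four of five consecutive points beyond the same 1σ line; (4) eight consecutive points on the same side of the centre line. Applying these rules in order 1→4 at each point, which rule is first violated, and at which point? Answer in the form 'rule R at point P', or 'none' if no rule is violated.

Zone of each point (C = within 1σ̂, B = 1σ̂–2σ̂, A = 2σ̂–3σ̂, * = beyond 3σ̂; sign = side of CL): 1:-B, 2:-C, 3:-C, 4:+C, 5:+B, 6:+C, 7:-B, 8:+A, 9:-C, 10:+A, 11:+B, 12:+C, 13:+C
Rule 2 (two of three consecutive points beyond the same 2σ limit) is satisfied at point 10.

rule 2 at point 10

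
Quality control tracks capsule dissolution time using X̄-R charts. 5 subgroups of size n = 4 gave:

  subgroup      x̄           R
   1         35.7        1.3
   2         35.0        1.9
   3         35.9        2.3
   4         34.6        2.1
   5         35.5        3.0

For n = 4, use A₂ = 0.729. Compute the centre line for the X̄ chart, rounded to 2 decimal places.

X̄̄ = (35.7 + 35.0 + 35.9 + 34.6 + 35.5) / 5 = 176.7000 / 5 = 35.3400
CL = X̄̄ = 35.3400

35.34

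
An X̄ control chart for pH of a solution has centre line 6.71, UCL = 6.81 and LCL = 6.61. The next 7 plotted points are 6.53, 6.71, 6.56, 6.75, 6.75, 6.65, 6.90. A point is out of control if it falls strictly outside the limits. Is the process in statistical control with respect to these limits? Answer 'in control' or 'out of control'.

out of control

Compare each point to [6.61, 6.81]: sample 1 = 6.53 < LCL; sample 3 = 6.56 < LCL; sample 7 = 6.90 > UCL.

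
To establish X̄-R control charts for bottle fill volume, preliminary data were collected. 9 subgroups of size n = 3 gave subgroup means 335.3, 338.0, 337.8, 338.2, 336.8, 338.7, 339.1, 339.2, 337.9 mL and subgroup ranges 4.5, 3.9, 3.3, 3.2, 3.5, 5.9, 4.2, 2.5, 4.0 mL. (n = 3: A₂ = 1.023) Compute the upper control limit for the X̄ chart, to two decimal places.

X̄̄ = (335.3 + 338.0 + 337.8 + 338.2 + 336.8 + 338.7 + 339.1 + 339.2 + 337.9) / 9 = 3041.0000 / 9 = 337.8889
R̄ = (4.5 + 3.9 + 3.3 + 3.2 + 3.5 + 5.9 + 4.2 + 2.5 + 4.0) / 9 = 35.0000 / 9 = 3.8889
UCL = X̄̄ + A₂·R̄ = 337.8889 + 1.023 × 3.8889 = 341.8672

341.87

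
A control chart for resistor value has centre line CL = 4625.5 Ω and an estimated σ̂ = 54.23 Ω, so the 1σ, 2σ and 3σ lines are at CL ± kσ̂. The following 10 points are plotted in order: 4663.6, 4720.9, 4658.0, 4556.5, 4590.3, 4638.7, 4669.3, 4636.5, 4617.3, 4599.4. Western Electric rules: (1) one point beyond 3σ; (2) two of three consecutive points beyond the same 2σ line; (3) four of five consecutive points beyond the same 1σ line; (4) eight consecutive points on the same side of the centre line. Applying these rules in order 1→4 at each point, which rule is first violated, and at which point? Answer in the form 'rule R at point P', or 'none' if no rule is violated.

none

Zone of each point (C = within 1σ̂, B = 1σ̂–2σ̂, A = 2σ̂–3σ̂, * = beyond 3σ̂; sign = side of CL): 1:+C, 2:+B, 3:+C, 4:-B, 5:-C, 6:+C, 7:+C, 8:+C, 9:-C, 10:-C
No rule fires across all 10 points.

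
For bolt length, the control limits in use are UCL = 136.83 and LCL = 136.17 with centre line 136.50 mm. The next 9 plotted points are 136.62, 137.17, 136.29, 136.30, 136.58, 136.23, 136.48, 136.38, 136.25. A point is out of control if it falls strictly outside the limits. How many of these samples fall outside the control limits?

1

Compare each point to [136.17, 136.83]: sample 2 = 137.17 > UCL.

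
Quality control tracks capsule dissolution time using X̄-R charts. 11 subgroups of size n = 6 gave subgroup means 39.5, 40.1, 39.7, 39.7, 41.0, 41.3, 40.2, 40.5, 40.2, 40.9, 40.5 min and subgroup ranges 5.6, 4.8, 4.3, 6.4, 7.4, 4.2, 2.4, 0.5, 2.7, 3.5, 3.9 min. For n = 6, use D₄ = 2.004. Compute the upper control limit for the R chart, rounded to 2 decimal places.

8.33

R̄ = (5.6 + 4.8 + 4.3 + 6.4 + 7.4 + 4.2 + 2.4 + 0.5 + 2.7 + 3.5 + 3.9) / 11 = 45.7000 / 11 = 4.1545
UCL_R = D₄·R̄ = 2.004 × 4.1545 = 8.3257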